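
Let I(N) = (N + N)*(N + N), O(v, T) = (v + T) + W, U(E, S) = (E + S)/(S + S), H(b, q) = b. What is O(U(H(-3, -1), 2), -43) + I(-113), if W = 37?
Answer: 204279/4 ≈ 51070.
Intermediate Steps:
U(E, S) = (E + S)/(2*S) (U(E, S) = (E + S)/((2*S)) = (E + S)*(1/(2*S)) = (E + S)/(2*S))
O(v, T) = 37 + T + v (O(v, T) = (v + T) + 37 = (T + v) + 37 = 37 + T + v)
I(N) = 4*N² (I(N) = (2*N)*(2*N) = 4*N²)
O(U(H(-3, -1), 2), -43) + I(-113) = (37 - 43 + (½)*(-3 + 2)/2) + 4*(-113)² = (37 - 43 + (½)*(½)*(-1)) + 4*12769 = (37 - 43 - ¼) + 51076 = -25/4 + 51076 = 204279/4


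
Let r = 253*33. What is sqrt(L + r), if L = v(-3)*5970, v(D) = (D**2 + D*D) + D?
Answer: sqrt(97899) ≈ 312.89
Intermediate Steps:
v(D) = D + 2*D**2 (v(D) = (D**2 + D**2) + D = 2*D**2 + D = D + 2*D**2)
L = 89550 (L = -3*(1 + 2*(-3))*5970 = -3*(1 - 6)*5970 = -3*(-5)*5970 = 15*5970 = 89550)
r = 8349
sqrt(L + r) = sqrt(89550 + 8349) = sqrt(97899)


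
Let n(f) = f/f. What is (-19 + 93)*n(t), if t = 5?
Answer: 74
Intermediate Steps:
n(f) = 1
(-19 + 93)*n(t) = (-19 + 93)*1 = 74*1 = 74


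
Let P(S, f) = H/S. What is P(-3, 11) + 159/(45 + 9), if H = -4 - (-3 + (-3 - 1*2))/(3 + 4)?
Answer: 491/126 ≈ 3.8968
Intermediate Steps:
H = -20/7 (H = -4 - (-3 + (-3 - 2))/7 = -4 - (-3 - 5)/7 = -4 - (-8)/7 = -4 - 1*(-8/7) = -4 + 8/7 = -20/7 ≈ -2.8571)
P(S, f) = -20/(7*S)
P(-3, 11) + 159/(45 + 9) = -20/7/(-3) + 159/(45 + 9) = -20/7*(-⅓) + 159/54 = 20/21 + 159*(1/54) = 20/21 + 53/18 = 491/126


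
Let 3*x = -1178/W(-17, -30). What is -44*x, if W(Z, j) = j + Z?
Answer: -51832/141 ≈ -367.60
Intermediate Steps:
W(Z, j) = Z + j
x = 1178/141 (x = (-1178/(-17 - 30))/3 = (-1178/(-47))/3 = (-1178*(-1/47))/3 = (1/3)*(1178/47) = 1178/141 ≈ 8.3546)
-44*x = -44*1178/141 = -51832/141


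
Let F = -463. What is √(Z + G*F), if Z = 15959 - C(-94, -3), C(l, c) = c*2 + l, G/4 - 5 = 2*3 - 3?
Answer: √1243 ≈ 35.256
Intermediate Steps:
G = 32 (G = 20 + 4*(2*3 - 3) = 20 + 4*(6 - 3) = 20 + 4*3 = 20 + 12 = 32)
C(l, c) = l + 2*c (C(l, c) = 2*c + l = l + 2*c)
Z = 16059 (Z = 15959 - (-94 + 2*(-3)) = 15959 - (-94 - 6) = 15959 - 1*(-100) = 15959 + 100 = 16059)
√(Z + G*F) = √(16059 + 32*(-463)) = √(16059 - 14816) = √1243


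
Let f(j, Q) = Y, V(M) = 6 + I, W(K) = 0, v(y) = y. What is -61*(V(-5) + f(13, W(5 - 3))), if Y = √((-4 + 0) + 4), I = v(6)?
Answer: -732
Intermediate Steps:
I = 6
V(M) = 12 (V(M) = 6 + 6 = 12)
Y = 0 (Y = √(-4 + 4) = √0 = 0)
f(j, Q) = 0
-61*(V(-5) + f(13, W(5 - 3))) = -61*(12 + 0) = -61*12 = -732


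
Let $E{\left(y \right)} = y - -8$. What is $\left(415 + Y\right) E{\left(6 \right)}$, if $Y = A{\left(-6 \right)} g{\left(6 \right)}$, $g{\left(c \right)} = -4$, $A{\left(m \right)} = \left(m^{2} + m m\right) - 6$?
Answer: $2114$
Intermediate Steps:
$E{\left(y \right)} = 8 + y$ ($E{\left(y \right)} = y + 8 = 8 + y$)
$A{\left(m \right)} = -6 + 2 m^{2}$ ($A{\left(m \right)} = \left(m^{2} + m^{2}\right) - 6 = 2 m^{2} - 6 = -6 + 2 m^{2}$)
$Y = -264$ ($Y = \left(-6 + 2 \left(-6\right)^{2}\right) \left(-4\right) = \left(-6 + 2 \cdot 36\right) \left(-4\right) = \left(-6 + 72\right) \left(-4\right) = 66 \left(-4\right) = -264$)
$\left(415 + Y\right) E{\left(6 \right)} = \left(415 - 264\right) \left(8 + 6\right) = 151 \cdot 14 = 2114$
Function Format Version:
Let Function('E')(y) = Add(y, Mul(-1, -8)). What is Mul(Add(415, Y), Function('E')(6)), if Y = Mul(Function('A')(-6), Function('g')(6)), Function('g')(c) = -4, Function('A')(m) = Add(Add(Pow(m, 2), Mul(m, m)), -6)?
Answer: 2114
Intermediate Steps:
Function('E')(y) = Add(8, y) (Function('E')(y) = Add(y, 8) = Add(8, y))
Function('A')(m) = Add(-6, Mul(2, Pow(m, 2))) (Function('A')(m) = Add(Add(Pow(m, 2), Pow(m, 2)), -6) = Add(Mul(2, Pow(m, 2)), -6) = Add(-6, Mul(2, Pow(m, 2))))
Y = -264 (Y = Mul(Add(-6, Mul(2, Pow(-6, 2))), -4) = Mul(Add(-6, Mul(2, 36)), -4) = Mul(Add(-6, 72), -4) = Mul(66, -4) = -264)
Mul(Add(415, Y), Function('E')(6)) = Mul(Add(415, -264), Add(8, 6)) = Mul(151, 14) = 2114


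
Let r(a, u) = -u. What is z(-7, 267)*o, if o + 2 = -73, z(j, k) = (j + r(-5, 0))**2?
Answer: -3675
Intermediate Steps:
z(j, k) = j**2 (z(j, k) = (j - 1*0)**2 = (j + 0)**2 = j**2)
o = -75 (o = -2 - 73 = -75)
z(-7, 267)*o = (-7)**2*(-75) = 49*(-75) = -3675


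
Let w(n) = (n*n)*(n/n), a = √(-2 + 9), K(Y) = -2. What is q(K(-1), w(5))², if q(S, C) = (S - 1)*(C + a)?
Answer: 5688 + 450*√7 ≈ 6878.6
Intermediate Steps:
a = √7 ≈ 2.6458
w(n) = n² (w(n) = n²*1 = n²)
q(S, C) = (-1 + S)*(C + √7) (q(S, C) = (S - 1)*(C + √7) = (-1 + S)*(C + √7))
q(K(-1), w(5))² = (-1*5² - √7 + 5²*(-2) - 2*√7)² = (-1*25 - √7 + 25*(-2) - 2*√7)² = (-25 - √7 - 50 - 2*√7)² = (-75 - 3*√7)²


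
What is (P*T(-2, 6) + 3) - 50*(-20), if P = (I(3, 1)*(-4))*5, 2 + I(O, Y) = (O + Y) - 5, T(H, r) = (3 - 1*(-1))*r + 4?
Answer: 2683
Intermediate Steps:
T(H, r) = 4 + 4*r (T(H, r) = (3 + 1)*r + 4 = 4*r + 4 = 4 + 4*r)
I(O, Y) = -7 + O + Y (I(O, Y) = -2 + ((O + Y) - 5) = -2 + (-5 + O + Y) = -7 + O + Y)
P = 60 (P = ((-7 + 3 + 1)*(-4))*5 = -3*(-4)*5 = 12*5 = 60)
(P*T(-2, 6) + 3) - 50*(-20) = (60*(4 + 4*6) + 3) - 50*(-20) = (60*(4 + 24) + 3) + 1000 = (60*28 + 3) + 1000 = (1680 + 3) + 1000 = 1683 + 1000 = 2683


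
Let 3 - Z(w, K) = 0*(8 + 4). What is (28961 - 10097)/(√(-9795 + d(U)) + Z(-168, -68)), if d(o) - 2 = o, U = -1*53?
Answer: 2096/365 - 2096*I*√1094/365 ≈ 5.7425 - 189.94*I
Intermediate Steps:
Z(w, K) = 3 (Z(w, K) = 3 - 0*(8 + 4) = 3 - 0*12 = 3 - 1*0 = 3 + 0 = 3)
U = -53
d(o) = 2 + o
(28961 - 10097)/(√(-9795 + d(U)) + Z(-168, -68)) = (28961 - 10097)/(√(-9795 + (2 - 53)) + 3) = 18864/(√(-9795 - 51) + 3) = 18864/(√(-9846) + 3) = 18864/(3*I*√1094 + 3) = 18864/(3 + 3*I*√1094)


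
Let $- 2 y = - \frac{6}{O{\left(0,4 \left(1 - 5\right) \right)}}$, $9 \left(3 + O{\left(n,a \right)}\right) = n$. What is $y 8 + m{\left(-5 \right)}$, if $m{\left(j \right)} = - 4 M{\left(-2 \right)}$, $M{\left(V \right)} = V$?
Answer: $0$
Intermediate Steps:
$O{\left(n,a \right)} = -3 + \frac{n}{9}$
$y = -1$ ($y = - \frac{\left(-6\right) \frac{1}{-3 + \frac{1}{9} \cdot 0}}{2} = - \frac{\left(-6\right) \frac{1}{-3 + 0}}{2} = - \frac{\left(-6\right) \frac{1}{-3}}{2} = - \frac{\left(-6\right) \left(- \frac{1}{3}\right)}{2} = \left(- \frac{1}{2}\right) 2 = -1$)
$m{\left(j \right)} = 8$ ($m{\left(j \right)} = \left(-4\right) \left(-2\right) = 8$)
$y 8 + m{\left(-5 \right)} = \left(-1\right) 8 + 8 = -8 + 8 = 0$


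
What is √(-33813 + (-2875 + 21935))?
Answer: I*√14753 ≈ 121.46*I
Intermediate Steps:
√(-33813 + (-2875 + 21935)) = √(-33813 + 19060) = √(-14753) = I*√14753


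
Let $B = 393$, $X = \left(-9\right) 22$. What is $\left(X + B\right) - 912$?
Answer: $-717$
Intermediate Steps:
$X = -198$
$\left(X + B\right) - 912 = \left(-198 + 393\right) - 912 = 195 - 912 = -717$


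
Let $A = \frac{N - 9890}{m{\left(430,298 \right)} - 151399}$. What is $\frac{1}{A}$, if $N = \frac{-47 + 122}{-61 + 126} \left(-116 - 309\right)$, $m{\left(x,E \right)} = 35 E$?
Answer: $\frac{1832597}{134945} \approx 13.58$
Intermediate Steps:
$N = - \frac{6375}{13}$ ($N = \frac{75}{65} \left(-425\right) = 75 \cdot \frac{1}{65} \left(-425\right) = \frac{15}{13} \left(-425\right) = - \frac{6375}{13} \approx -490.38$)
$A = \frac{134945}{1832597}$ ($A = \frac{- \frac{6375}{13} - 9890}{35 \cdot 298 - 151399} = - \frac{134945}{13 \left(10430 - 151399\right)} = - \frac{134945}{13 \left(-140969\right)} = \left(- \frac{134945}{13}\right) \left(- \frac{1}{140969}\right) = \frac{134945}{1832597} \approx 0.073636$)
$\frac{1}{A} = \frac{1}{\frac{134945}{1832597}} = \frac{1832597}{134945}$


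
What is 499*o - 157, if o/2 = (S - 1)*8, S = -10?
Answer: -87981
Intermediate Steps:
o = -176 (o = 2*((-10 - 1)*8) = 2*(-11*8) = 2*(-88) = -176)
499*o - 157 = 499*(-176) - 157 = -87824 - 157 = -87981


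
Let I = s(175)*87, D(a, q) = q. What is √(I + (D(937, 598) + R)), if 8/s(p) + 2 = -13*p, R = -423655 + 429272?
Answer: √3580167327/759 ≈ 78.833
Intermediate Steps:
R = 5617
s(p) = 8/(-2 - 13*p)
I = -232/759 (I = -8/(2 + 13*175)*87 = -8/(2 + 2275)*87 = -8/2277*87 = -232/759 ≈ -0.30567)
√(I + (D(937, 598) + R)) = √(-232/759 + (598 + 5617)) = √(-232/759 + 6215) = √(4716953/759) = √3580167327/759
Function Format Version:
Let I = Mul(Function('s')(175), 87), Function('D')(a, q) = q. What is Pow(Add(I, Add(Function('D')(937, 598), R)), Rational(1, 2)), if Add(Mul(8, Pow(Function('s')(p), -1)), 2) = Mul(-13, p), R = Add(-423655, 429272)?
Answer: Mul(Rational(1, 759), Pow(3580167327, Rational(1, 2))) ≈ 78.833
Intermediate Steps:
R = 5617
Function('s')(p) = Mul(8, Pow(Add(-2, Mul(-13, p)), -1))
I = Rational(-232, 759) (I = Mul(Mul(-8, Pow(Add(2, Mul(13, 175)), -1)), 87) = Mul(Mul(-8, Pow(Add(2, 2275), -1)), 87) = Mul(Mul(-8, Pow(2277, -1)), 87) = Mul(Mul(-8, Rational(1, 2277)), 87) = Mul(Rational(-8, 2277), 87) = Rational(-232, 759) ≈ -0.30567)
Pow(Add(I, Add(Function('D')(937, 598), R)), Rational(1, 2)) = Pow(Add(Rational(-232, 759), Add(598, 5617)), Rational(1, 2)) = Pow(Add(Rational(-232, 759), 6215), Rational(1, 2)) = Pow(Rational(4716953, 759), Rational(1, 2)) = Mul(Rational(1, 759), Pow(3580167327, Rational(1, 2)))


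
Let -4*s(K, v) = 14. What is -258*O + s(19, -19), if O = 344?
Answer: -177511/2 ≈ -88756.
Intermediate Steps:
s(K, v) = -7/2 (s(K, v) = -¼*14 = -7/2)
-258*O + s(19, -19) = -258*344 - 7/2 = -88752 - 7/2 = -177511/2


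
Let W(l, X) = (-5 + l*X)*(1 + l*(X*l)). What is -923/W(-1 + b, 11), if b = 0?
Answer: 923/192 ≈ 4.8073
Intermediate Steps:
W(l, X) = (1 + X*l²)*(-5 + X*l) (W(l, X) = (-5 + X*l)*(1 + X*l²) = (1 + X*l²)*(-5 + X*l))
-923/W(-1 + b, 11) = -923/(-5 + 11*(-1 + 0) + 11²*(-1 + 0)³ - 5*11*(-1 + 0)²) = -923/(-5 + 11*(-1) + 121*(-1)³ - 5*11*(-1)²) = -923/(-5 - 11 + 121*(-1) - 5*11*1) = -923/(-5 - 11 - 121 - 55) = -923/(-192) = -923*(-1/192) = 923/192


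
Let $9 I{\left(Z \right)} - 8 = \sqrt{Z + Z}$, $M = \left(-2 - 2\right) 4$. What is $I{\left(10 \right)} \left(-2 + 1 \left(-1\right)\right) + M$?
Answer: $- \frac{56}{3} - \frac{2 \sqrt{5}}{3} \approx -20.157$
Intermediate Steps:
$M = -16$ ($M = \left(-4\right) 4 = -16$)
$I{\left(Z \right)} = \frac{8}{9} + \frac{\sqrt{2} \sqrt{Z}}{9}$ ($I{\left(Z \right)} = \frac{8}{9} + \frac{\sqrt{Z + Z}}{9} = \frac{8}{9} + \frac{\sqrt{2 Z}}{9} = \frac{8}{9} + \frac{\sqrt{2} \sqrt{Z}}{9}$)
$I{\left(10 \right)} \left(-2 + 1 \left(-1\right)\right) + M = \left(\frac{8}{9} + \frac{\sqrt{2} \sqrt{10}}{9}\right) \left(-2 + 1 \left(-1\right)\right) - 16 = \left(\frac{8}{9} + \frac{2 \sqrt{5}}{9}\right) \left(-2 - 1\right) - 16 = \left(\frac{8}{9} + \frac{2 \sqrt{5}}{9}\right) \left(-3\right) - 16 = \left(- \frac{8}{3} - \frac{2 \sqrt{5}}{3}\right) - 16 = - \frac{56}{3} - \frac{2 \sqrt{5}}{3}$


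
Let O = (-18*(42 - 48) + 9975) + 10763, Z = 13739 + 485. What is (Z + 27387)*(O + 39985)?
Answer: 2531238741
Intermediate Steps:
Z = 14224
O = 20846 (O = (-18*(-6) + 9975) + 10763 = (108 + 9975) + 10763 = 10083 + 10763 = 20846)
(Z + 27387)*(O + 39985) = (14224 + 27387)*(20846 + 39985) = 41611*60831 = 2531238741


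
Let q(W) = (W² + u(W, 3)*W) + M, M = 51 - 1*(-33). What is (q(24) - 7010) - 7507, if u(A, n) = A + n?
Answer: -13209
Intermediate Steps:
M = 84 (M = 51 + 33 = 84)
q(W) = 84 + W² + W*(3 + W) (q(W) = (W² + (W + 3)*W) + 84 = (W² + (3 + W)*W) + 84 = (W² + W*(3 + W)) + 84 = 84 + W² + W*(3 + W))
(q(24) - 7010) - 7507 = ((84 + 24² + 24*(3 + 24)) - 7010) - 7507 = ((84 + 576 + 24*27) - 7010) - 7507 = ((84 + 576 + 648) - 7010) - 7507 = (1308 - 7010) - 7507 = -5702 - 7507 = -13209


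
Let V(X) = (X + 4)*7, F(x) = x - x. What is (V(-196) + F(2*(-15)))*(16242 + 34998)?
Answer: -68866560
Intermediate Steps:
F(x) = 0
V(X) = 28 + 7*X (V(X) = (4 + X)*7 = 28 + 7*X)
(V(-196) + F(2*(-15)))*(16242 + 34998) = ((28 + 7*(-196)) + 0)*(16242 + 34998) = ((28 - 1372) + 0)*51240 = (-1344 + 0)*51240 = -1344*51240 = -68866560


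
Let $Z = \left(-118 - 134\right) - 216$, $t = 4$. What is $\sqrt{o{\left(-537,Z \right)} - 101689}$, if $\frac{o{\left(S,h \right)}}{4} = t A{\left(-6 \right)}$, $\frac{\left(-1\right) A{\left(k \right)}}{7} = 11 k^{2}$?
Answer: $i \sqrt{146041} \approx 382.15 i$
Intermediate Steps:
$A{\left(k \right)} = - 77 k^{2}$ ($A{\left(k \right)} = - 7 \cdot 11 k^{2} = - 77 k^{2}$)
$Z = -468$ ($Z = -252 - 216 = -468$)
$o{\left(S,h \right)} = -44352$ ($o{\left(S,h \right)} = 4 \cdot 4 \left(- 77 \left(-6\right)^{2}\right) = 4 \cdot 4 \left(\left(-77\right) 36\right) = 4 \cdot 4 \left(-2772\right) = 4 \left(-11088\right) = -44352$)
$\sqrt{o{\left(-537,Z \right)} - 101689} = \sqrt{-44352 - 101689} = \sqrt{-146041} = i \sqrt{146041}$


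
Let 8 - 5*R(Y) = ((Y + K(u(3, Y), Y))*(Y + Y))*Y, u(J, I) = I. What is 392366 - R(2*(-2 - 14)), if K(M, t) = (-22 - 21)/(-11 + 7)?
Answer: 1918302/5 ≈ 3.8366e+5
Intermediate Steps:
K(M, t) = 43/4 (K(M, t) = -43/(-4) = -43*(-¼) = 43/4)
R(Y) = 8/5 - 2*Y²*(43/4 + Y)/5 (R(Y) = 8/5 - (Y + 43/4)*(Y + Y)*Y/5 = 8/5 - (43/4 + Y)*(2*Y)*Y/5 = 8/5 - 2*Y*(43/4 + Y)*Y/5 = 8/5 - 2*Y²*(43/4 + Y)/5)
392366 - R(2*(-2 - 14)) = 392366 - (8/5 - 43*4*(-2 - 14)²/10 - 2*8*(-2 - 14)³/5) = 392366 - (8/5 - 43*(2*(-16))²/10 - 2*(2*(-16))³/5) = 392366 - (8/5 - 43/10*(-32)² - ⅖*(-32)³) = 392366 - (8/5 - 43/10*1024 - ⅖*(-32768)) = 392366 - (8/5 - 22016/5 + 65536/5) = 392366 - 1*43528/5 = 392366 - 43528/5 = 1918302/5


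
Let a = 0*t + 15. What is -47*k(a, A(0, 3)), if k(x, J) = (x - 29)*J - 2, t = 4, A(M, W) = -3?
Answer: -1880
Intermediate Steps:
a = 15 (a = 0*4 + 15 = 0 + 15 = 15)
k(x, J) = -2 + J*(-29 + x) (k(x, J) = (-29 + x)*J - 2 = J*(-29 + x) - 2 = -2 + J*(-29 + x))
-47*k(a, A(0, 3)) = -47*(-2 - 29*(-3) - 3*15) = -47*(-2 + 87 - 45) = -47*40 = -1880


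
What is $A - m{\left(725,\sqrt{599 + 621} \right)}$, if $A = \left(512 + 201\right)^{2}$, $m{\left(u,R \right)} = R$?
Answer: $508369 - 2 \sqrt{305} \approx 5.0833 \cdot 10^{5}$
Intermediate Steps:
$A = 508369$ ($A = 713^{2} = 508369$)
$A - m{\left(725,\sqrt{599 + 621} \right)} = 508369 - \sqrt{599 + 621} = 508369 - \sqrt{1220} = 508369 - 2 \sqrt{305}$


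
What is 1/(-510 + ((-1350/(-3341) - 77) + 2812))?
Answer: 3341/7435075 ≈ 0.00044936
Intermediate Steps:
1/(-510 + ((-1350/(-3341) - 77) + 2812)) = 1/(-510 + ((-1350*(-1/3341) - 77) + 2812)) = 1/(-510 + ((1350/3341 - 77) + 2812)) = 1/(-510 + (-255907/3341 + 2812)) = 1/(-510 + 9138985/3341) = 1/(7435075/3341) = 3341/7435075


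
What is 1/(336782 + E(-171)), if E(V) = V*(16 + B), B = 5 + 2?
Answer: 1/332849 ≈ 3.0044e-6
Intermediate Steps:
B = 7
E(V) = 23*V (E(V) = V*(16 + 7) = V*23 = 23*V)
1/(336782 + E(-171)) = 1/(336782 + 23*(-171)) = 1/(336782 - 3933) = 1/332849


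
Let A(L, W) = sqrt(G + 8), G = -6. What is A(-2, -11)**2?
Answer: 2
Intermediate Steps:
A(L, W) = sqrt(2) (A(L, W) = sqrt(-6 + 8) = sqrt(2))
A(-2, -11)**2 = (sqrt(2))**2 = 2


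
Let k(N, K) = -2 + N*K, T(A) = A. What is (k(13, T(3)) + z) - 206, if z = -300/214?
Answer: -18233/107 ≈ -170.40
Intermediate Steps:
k(N, K) = -2 + K*N
z = -150/107 (z = -300*1/214 = -150/107 ≈ -1.4019)
(k(13, T(3)) + z) - 206 = ((-2 + 3*13) - 150/107) - 206 = ((-2 + 39) - 150/107) - 206 = (37 - 150/107) - 206 = 3809/107 - 206 = -18233/107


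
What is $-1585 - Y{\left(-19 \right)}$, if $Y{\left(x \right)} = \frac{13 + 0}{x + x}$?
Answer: $- \frac{60217}{38} \approx -1584.7$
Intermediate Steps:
$Y{\left(x \right)} = \frac{13}{2 x}$
$-1585 - Y{\left(-19 \right)} = -1585 - \frac{13}{2 \left(-19\right)} = -1585 - \frac{13}{2} \left(- \frac{1}{19}\right) = -1585 - - \frac{13}{38} = -1585 + \frac{13}{38} = - \frac{60217}{38}$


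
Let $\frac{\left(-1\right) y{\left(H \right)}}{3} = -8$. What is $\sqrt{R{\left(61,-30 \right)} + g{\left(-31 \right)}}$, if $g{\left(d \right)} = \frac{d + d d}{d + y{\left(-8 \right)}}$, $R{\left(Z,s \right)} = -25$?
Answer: $\frac{i \sqrt{7735}}{7} \approx 12.564 i$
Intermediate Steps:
$y{\left(H \right)} = 24$ ($y{\left(H \right)} = \left(-3\right) \left(-8\right) = 24$)
$g{\left(d \right)} = \frac{d + d^{2}}{24 + d}$ ($g{\left(d \right)} = \frac{d + d d}{d + 24} = \frac{d + d^{2}}{24 + d}$)
$\sqrt{R{\left(61,-30 \right)} + g{\left(-31 \right)}} = \sqrt{-25 - \frac{31 \left(1 - 31\right)}{24 - 31}} = \sqrt{-25 - 31 \frac{1}{-7} \left(-30\right)} = \sqrt{-25 - \left(- \frac{31}{7}\right) \left(-30\right)} = \sqrt{-25 - \frac{930}{7}} = \sqrt{- \frac{1105}{7}} = \frac{i \sqrt{7735}}{7}$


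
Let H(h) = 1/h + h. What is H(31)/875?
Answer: 962/27125 ≈ 0.035465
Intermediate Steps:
H(h) = h + 1/h
H(31)/875 = (31 + 1/31)/875 = (31 + 1/31)*(1/875) = (962/31)*(1/875) = 962/27125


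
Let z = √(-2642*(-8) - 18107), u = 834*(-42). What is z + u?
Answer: -35028 + √3029 ≈ -34973.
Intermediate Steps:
u = -35028
z = √3029 (z = √(21136 - 18107) = √3029 ≈ 55.036)
z + u = √3029 - 35028 = -35028 + √3029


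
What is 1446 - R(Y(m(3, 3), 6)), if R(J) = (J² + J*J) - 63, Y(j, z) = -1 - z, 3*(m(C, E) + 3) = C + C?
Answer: 1411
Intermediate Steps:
m(C, E) = -3 + 2*C/3 (m(C, E) = -3 + (C + C)/3 = -3 + (2*C)/3 = -3 + 2*C/3)
R(J) = -63 + 2*J² (R(J) = (J² + J²) - 63 = 2*J² - 63 = -63 + 2*J²)
1446 - R(Y(m(3, 3), 6)) = 1446 - (-63 + 2*(-1 - 1*6)²) = 1446 - (-63 + 2*(-1 - 6)²) = 1446 - (-63 + 2*(-7)²) = 1446 - (-63 + 2*49) = 1446 - (-63 + 98) = 1446 - 1*35 = 1446 - 35 = 1411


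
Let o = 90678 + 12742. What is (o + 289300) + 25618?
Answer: 418338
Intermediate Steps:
o = 103420
(o + 289300) + 25618 = (103420 + 289300) + 25618 = 392720 + 25618 = 418338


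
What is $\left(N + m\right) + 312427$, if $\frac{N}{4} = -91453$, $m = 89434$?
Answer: $36049$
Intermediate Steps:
$N = -365812$ ($N = 4 \left(-91453\right) = -365812$)
$\left(N + m\right) + 312427 = \left(-365812 + 89434\right) + 312427 = -276378 + 312427 = 36049$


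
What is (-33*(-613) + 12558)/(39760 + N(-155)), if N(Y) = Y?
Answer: 32787/39605 ≈ 0.82785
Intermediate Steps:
(-33*(-613) + 12558)/(39760 + N(-155)) = (-33*(-613) + 12558)/(39760 - 155) = (20229 + 12558)/39605 = 32787*(1/39605) = 32787/39605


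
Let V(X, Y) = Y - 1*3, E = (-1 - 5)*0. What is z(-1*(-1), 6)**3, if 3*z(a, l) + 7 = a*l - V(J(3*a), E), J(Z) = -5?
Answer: 8/27 ≈ 0.29630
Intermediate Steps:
E = 0 (E = -6*0 = 0)
V(X, Y) = -3 + Y (V(X, Y) = Y - 3 = -3 + Y)
z(a, l) = -4/3 + a*l/3 (z(a, l) = -7/3 + (a*l - (-3 + 0))/3 = -7/3 + (a*l - 1*(-3))/3 = -7/3 + (a*l + 3)/3 = -7/3 + (3 + a*l)/3 = -7/3 + (1 + a*l/3) = -4/3 + a*l/3)
z(-1*(-1), 6)**3 = (-4/3 + (1/3)*(-1*(-1))*6)**3 = (-4/3 + (1/3)*1*6)**3 = (-4/3 + 2)**3 = (2/3)**3 = 8/27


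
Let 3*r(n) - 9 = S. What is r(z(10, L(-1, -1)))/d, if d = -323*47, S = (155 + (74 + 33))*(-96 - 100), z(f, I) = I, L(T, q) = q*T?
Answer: 51343/45543 ≈ 1.1274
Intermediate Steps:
L(T, q) = T*q
S = -51352 (S = (155 + 107)*(-196) = 262*(-196) = -51352)
r(n) = -51343/3 (r(n) = 3 + (⅓)*(-51352) = 3 - 51352/3 = -51343/3)
d = -15181
r(z(10, L(-1, -1)))/d = -51343/3/(-15181) = -51343/3*(-1/15181) = 51343/45543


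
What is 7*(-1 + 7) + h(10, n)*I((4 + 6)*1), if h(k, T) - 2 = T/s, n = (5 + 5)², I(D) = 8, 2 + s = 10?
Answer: 158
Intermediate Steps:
s = 8 (s = -2 + 10 = 8)
n = 100 (n = 10² = 100)
h(k, T) = 2 + T/8
7*(-1 + 7) + h(10, n)*I((4 + 6)*1) = 7*(-1 + 7) + (2 + (⅛)*100)*8 = 7*6 + (2 + 25/2)*8 = 42 + (29/2)*8 = 42 + 116 = 158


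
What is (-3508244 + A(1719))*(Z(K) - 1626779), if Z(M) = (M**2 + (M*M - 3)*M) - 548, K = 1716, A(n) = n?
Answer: -17723176150247425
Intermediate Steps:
Z(M) = -548 + M**2 + M*(-3 + M**2) (Z(M) = (M**2 + (M**2 - 3)*M) - 548 = (M**2 + (-3 + M**2)*M) - 548 = (M**2 + M*(-3 + M**2)) - 548 = -548 + M**2 + M*(-3 + M**2))
(-3508244 + A(1719))*(Z(K) - 1626779) = (-3508244 + 1719)*((-548 + 1716**2 + 1716**3 - 3*1716) - 1626779) = -3506525*((-548 + 2944656 + 5053029696 - 5148) - 1626779) = -3506525*(5055968656 - 1626779) = -3506525*5054341877 = -17723176150247425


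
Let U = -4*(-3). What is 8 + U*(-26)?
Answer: -304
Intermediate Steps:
U = 12
8 + U*(-26) = 8 + 12*(-26) = 8 - 312 = -304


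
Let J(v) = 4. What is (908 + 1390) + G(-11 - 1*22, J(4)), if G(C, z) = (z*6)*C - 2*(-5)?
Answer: 1516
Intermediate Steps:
G(C, z) = 10 + 6*C*z (G(C, z) = (6*z)*C + 10 = 6*C*z + 10 = 10 + 6*C*z)
(908 + 1390) + G(-11 - 1*22, J(4)) = (908 + 1390) + (10 + 6*(-11 - 1*22)*4) = 2298 + (10 + 6*(-11 - 22)*4) = 2298 + (10 + 6*(-33)*4) = 2298 + (10 - 792) = 2298 - 782 = 1516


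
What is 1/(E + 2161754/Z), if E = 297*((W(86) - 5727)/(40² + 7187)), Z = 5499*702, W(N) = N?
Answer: -5653406421/1074743191658 ≈ -0.0052602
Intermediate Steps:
Z = 3860298
E = -558459/2929 (E = 297*((86 - 5727)/(40² + 7187)) = 297*(-5641/(1600 + 7187)) = 297*(-5641/8787) = -558459/2929 ≈ -190.67)
1/(E + 2161754/Z) = 1/(-558459/2929 + 2161754/3860298) = 1/(-558459/2929 + 2161754*(1/3860298)) = 1/(-558459/2929 + 1080877/1930149) = 1/(-1074743191658/5653406421) = -5653406421/1074743191658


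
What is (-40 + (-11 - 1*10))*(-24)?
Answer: 1464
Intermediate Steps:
(-40 + (-11 - 1*10))*(-24) = (-40 + (-11 - 10))*(-24) = (-40 - 21)*(-24) = -61*(-24) = 1464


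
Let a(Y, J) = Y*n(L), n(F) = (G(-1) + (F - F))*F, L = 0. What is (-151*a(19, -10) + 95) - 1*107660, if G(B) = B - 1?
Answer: -107565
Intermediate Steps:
G(B) = -1 + B
n(F) = -2*F (n(F) = ((-1 - 1) + (F - F))*F = (-2 + 0)*F = -2*F)
a(Y, J) = 0 (a(Y, J) = Y*(-2*0) = Y*0 = 0)
(-151*a(19, -10) + 95) - 1*107660 = (-151*0 + 95) - 1*107660 = (0 + 95) - 107660 = 95 - 107660 = -107565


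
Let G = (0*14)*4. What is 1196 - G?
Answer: 1196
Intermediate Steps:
G = 0 (G = 0*4 = 0)
1196 - G = 1196 - 1*0 = 1196 + 0 = 1196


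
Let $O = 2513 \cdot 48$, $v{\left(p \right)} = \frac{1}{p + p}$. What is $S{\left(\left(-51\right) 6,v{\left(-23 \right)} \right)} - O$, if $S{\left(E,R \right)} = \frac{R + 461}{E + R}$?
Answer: $- \frac{1698045253}{14077} \approx -1.2063 \cdot 10^{5}$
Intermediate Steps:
$v{\left(p \right)} = \frac{1}{2 p}$
$S{\left(E,R \right)} = \frac{461 + R}{E + R}$
$O = 120624$
$S{\left(\left(-51\right) 6,v{\left(-23 \right)} \right)} - O = \frac{461 + \frac{1}{2 \left(-23\right)}}{\left(-51\right) 6 + \frac{1}{2 \left(-23\right)}} - 120624 = \frac{461 + \frac{1}{2} \left(- \frac{1}{23}\right)}{-306 + \frac{1}{2} \left(- \frac{1}{23}\right)} - 120624 = \frac{461 - \frac{1}{46}}{-306 - \frac{1}{46}} - 120624 = \frac{1}{- \frac{14077}{46}} \cdot \frac{21205}{46} - 120624 = \left(- \frac{46}{14077}\right) \frac{21205}{46} - 120624 = - \frac{21205}{14077} - 120624 = - \frac{1698045253}{14077}$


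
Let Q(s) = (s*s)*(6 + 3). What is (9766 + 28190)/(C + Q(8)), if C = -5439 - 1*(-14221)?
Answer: 18978/4679 ≈ 4.0560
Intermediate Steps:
C = 8782 (C = -5439 + 14221 = 8782)
Q(s) = 9*s² (Q(s) = s²*9 = 9*s²)
(9766 + 28190)/(C + Q(8)) = (9766 + 28190)/(8782 + 9*8²) = 37956/(8782 + 9*64) = 37956/(8782 + 576) = 37956/9358 = 37956*(1/9358) = 18978/4679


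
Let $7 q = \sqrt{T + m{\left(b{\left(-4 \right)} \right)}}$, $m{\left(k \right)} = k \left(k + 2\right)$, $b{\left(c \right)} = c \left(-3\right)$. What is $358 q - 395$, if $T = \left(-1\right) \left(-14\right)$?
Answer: $-395 + \frac{358 \sqrt{182}}{7} \approx 294.96$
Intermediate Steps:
$b{\left(c \right)} = - 3 c$
$m{\left(k \right)} = k \left(2 + k\right)$
$T = 14$
$q = \frac{\sqrt{182}}{7}$ ($q = \frac{\sqrt{14 + \left(-3\right) \left(-4\right) \left(2 - -12\right)}}{7} = \frac{\sqrt{14 + 12 \left(2 + 12\right)}}{7} = \frac{\sqrt{14 + 12 \cdot 14}}{7} = \frac{\sqrt{14 + 168}}{7} = \frac{\sqrt{182}}{7} \approx 1.9272$)
$358 q - 395 = 358 \frac{\sqrt{182}}{7} - 395 = \frac{358 \sqrt{182}}{7} - 395 = -395 + \frac{358 \sqrt{182}}{7}$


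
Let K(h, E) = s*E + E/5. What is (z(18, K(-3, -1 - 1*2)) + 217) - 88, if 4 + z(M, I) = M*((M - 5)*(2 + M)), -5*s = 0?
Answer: 4805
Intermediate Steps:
s = 0 (s = -⅕*0 = 0)
K(h, E) = E/5 (K(h, E) = 0*E + E/5 = 0 + E*(⅕) = 0 + E/5 = E/5)
z(M, I) = -4 + M*(-5 + M)*(2 + M) (z(M, I) = -4 + M*((M - 5)*(2 + M)) = -4 + M*((-5 + M)*(2 + M)) = -4 + M*(-5 + M)*(2 + M))
(z(18, K(-3, -1 - 1*2)) + 217) - 88 = ((-4 + 18³ - 10*18 - 3*18²) + 217) - 88 = ((-4 + 5832 - 180 - 3*324) + 217) - 88 = ((-4 + 5832 - 180 - 972) + 217) - 88 = (4676 + 217) - 88 = 4893 - 88 = 4805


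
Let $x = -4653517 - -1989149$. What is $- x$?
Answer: $2664368$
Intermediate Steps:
$x = -2664368$ ($x = -4653517 + 1989149 = -2664368$)
$- x = \left(-1\right) \left(-2664368\right) = 2664368$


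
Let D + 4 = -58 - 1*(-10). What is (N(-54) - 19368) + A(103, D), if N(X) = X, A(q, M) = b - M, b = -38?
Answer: -19408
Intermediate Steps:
D = -52 (D = -4 + (-58 - 1*(-10)) = -4 + (-58 + 10) = -4 - 48 = -52)
A(q, M) = -38 - M
(N(-54) - 19368) + A(103, D) = (-54 - 19368) + (-38 - 1*(-52)) = -19422 + (-38 + 52) = -19422 + 14 = -19408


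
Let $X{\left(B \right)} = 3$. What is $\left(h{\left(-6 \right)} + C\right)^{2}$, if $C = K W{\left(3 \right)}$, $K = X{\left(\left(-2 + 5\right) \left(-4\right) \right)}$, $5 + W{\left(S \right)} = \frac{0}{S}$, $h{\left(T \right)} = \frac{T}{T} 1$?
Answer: $196$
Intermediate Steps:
$h{\left(T \right)} = 1$ ($h{\left(T \right)} = 1 \cdot 1 = 1$)
$W{\left(S \right)} = -5$ ($W{\left(S \right)} = -5 + \frac{0}{S} = -5 + 0 = -5$)
$K = 3$
$C = -15$ ($C = 3 \left(-5\right) = -15$)
$\left(h{\left(-6 \right)} + C\right)^{2} = \left(1 - 15\right)^{2} = \left(-14\right)^{2} = 196$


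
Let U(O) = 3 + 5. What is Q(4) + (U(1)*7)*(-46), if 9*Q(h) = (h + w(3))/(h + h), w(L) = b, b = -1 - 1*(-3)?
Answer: -30911/12 ≈ -2575.9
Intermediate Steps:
U(O) = 8
b = 2 (b = -1 + 3 = 2)
w(L) = 2
Q(h) = (2 + h)/(18*h) (Q(h) = ((h + 2)/(h + h))/9 = ((2 + h)/((2*h)))/9 = ((2 + h)*(1/(2*h)))/9 = ((2 + h)/(2*h))/9 = (2 + h)/(18*h))
Q(4) + (U(1)*7)*(-46) = (1/18)*(2 + 4)/4 + (8*7)*(-46) = (1/18)*(¼)*6 + 56*(-46) = 1/12 - 2576 = -30911/12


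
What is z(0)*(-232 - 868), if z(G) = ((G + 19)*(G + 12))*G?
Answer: 0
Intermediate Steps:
z(G) = G*(12 + G)*(19 + G) (z(G) = ((19 + G)*(12 + G))*G = ((12 + G)*(19 + G))*G = G*(12 + G)*(19 + G))
z(0)*(-232 - 868) = (0*(228 + 0² + 31*0))*(-232 - 868) = (0*(228 + 0 + 0))*(-1100) = (0*228)*(-1100) = 0*(-1100) = 0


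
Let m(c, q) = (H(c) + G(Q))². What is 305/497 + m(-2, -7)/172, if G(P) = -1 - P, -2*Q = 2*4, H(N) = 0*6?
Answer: 56933/85484 ≈ 0.66601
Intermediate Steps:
H(N) = 0
Q = -4 ≈ -4.0000
m(c, q) = 9 (m(c, q) = (0 + (-1 - 1*(-4)))² = (0 + (-1 + 4))² = (0 + 3)² = 3² = 9)
305/497 + m(-2, -7)/172 = 305/497 + 9/172 = 56933/85484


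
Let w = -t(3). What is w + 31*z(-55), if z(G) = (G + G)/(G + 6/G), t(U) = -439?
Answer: 1518159/3031 ≈ 500.88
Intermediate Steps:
z(G) = 2*G/(G + 6/G) (z(G) = (2*G)/(G + 6/G) = 2*G/(G + 6/G))
w = 439 (w = -1*(-439) = 439)
w + 31*z(-55) = 439 + 31*(2*(-55)**2/(6 + (-55)**2)) = 439 + 31*(2*3025/(6 + 3025)) = 439 + 31*(2*3025/3031) = 439 + 31*(2*3025*(1/3031)) = 439 + 31*(6050/3031) = 439 + 187550/3031 = 1518159/3031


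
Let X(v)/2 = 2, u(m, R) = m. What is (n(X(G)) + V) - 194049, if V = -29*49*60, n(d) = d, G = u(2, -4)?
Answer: -279305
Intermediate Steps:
G = 2
X(v) = 4 (X(v) = 2*2 = 4)
V = -85260 (V = -1421*60 = -85260)
(n(X(G)) + V) - 194049 = (4 - 85260) - 194049 = -85256 - 194049 = -279305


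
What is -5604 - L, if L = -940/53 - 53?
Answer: -293263/53 ≈ -5533.3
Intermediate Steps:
L = -3749/53 (L = -940/53 - 53 = -3749/53 ≈ -70.736)
-5604 - L = -5604 - 1*(-3749/53) = -5604 + 3749/53 = -293263/53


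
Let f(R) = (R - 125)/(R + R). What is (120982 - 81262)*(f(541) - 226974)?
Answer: -4877327076720/541 ≈ -9.0154e+9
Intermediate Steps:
f(R) = (-125 + R)/(2*R) (f(R) = (-125 + R)/((2*R)) = (-125 + R)*(1/(2*R)) = (-125 + R)/(2*R))
(120982 - 81262)*(f(541) - 226974) = (120982 - 81262)*((½)*(-125 + 541)/541 - 226974) = 39720*((½)*(1/541)*416 - 226974) = 39720*(208/541 - 226974) = 39720*(-122792726/541) = -4877327076720/541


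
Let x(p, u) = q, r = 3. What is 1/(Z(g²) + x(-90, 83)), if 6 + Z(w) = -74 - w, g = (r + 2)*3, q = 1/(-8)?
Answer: -8/2441 ≈ -0.0032773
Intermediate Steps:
q = -⅛ ≈ -0.12500
x(p, u) = -⅛
g = 15 (g = (3 + 2)*3 = 5*3 = 15)
Z(w) = -80 - w (Z(w) = -6 + (-74 - w) = -80 - w)
1/(Z(g²) + x(-90, 83)) = 1/((-80 - 1*15²) - ⅛) = 1/((-80 - 1*225) - ⅛) = 1/((-80 - 225) - ⅛) = 1/(-305 - ⅛) = 1/(-2441/8) = -8/2441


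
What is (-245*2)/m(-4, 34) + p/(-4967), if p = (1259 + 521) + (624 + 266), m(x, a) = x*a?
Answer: 1035355/337756 ≈ 3.0654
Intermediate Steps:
m(x, a) = a*x
p = 2670 (p = 1780 + 890 = 2670)
(-245*2)/m(-4, 34) + p/(-4967) = (-245*2)/((34*(-4))) + 2670/(-4967) = -490/(-136) + 2670*(-1/4967) = -490*(-1/136) - 2670/4967 = 245/68 - 2670/4967 = 1035355/337756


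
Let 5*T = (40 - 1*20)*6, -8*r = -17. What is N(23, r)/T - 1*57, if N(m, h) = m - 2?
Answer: -449/8 ≈ -56.125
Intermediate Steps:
r = 17/8 (r = -1/8*(-17) = 17/8 ≈ 2.1250)
N(m, h) = -2 + m
T = 24 (T = ((40 - 1*20)*6)/5 = ((40 - 20)*6)/5 = (20*6)/5 = (1/5)*120 = 24)
N(23, r)/T - 1*57 = (-2 + 23)/24 - 1*57 = 21*(1/24) - 57 = 7/8 - 57 = -449/8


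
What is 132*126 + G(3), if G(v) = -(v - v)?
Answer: 16632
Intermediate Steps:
G(v) = 0 (G(v) = -1*0 = 0)
132*126 + G(3) = 132*126 + 0 = 16632 + 0 = 16632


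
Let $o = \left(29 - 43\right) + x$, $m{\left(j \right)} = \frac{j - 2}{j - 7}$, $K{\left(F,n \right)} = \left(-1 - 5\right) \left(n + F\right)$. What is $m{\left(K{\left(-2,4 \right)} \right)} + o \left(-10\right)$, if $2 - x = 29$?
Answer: $\frac{7804}{19} \approx 410.74$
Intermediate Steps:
$K{\left(F,n \right)} = - 6 F - 6 n$ ($K{\left(F,n \right)} = - 6 \left(F + n\right) = - 6 F - 6 n$)
$x = -27$ ($x = 2 - 29 = -27$)
$m{\left(j \right)} = \frac{-2 + j}{-7 + j}$
$o = -41$ ($o = \left(29 - 43\right) - 27 = -14 - 27 = -41$)
$m{\left(K{\left(-2,4 \right)} \right)} + o \left(-10\right) = \frac{-2 - 12}{-7 - 12} - -410 = \frac{-2 + \left(12 - 24\right)}{-7 + \left(12 - 24\right)} + 410 = \frac{-2 - 12}{-7 - 12} + 410 = \frac{1}{-19} \left(-14\right) + 410 = \left(- \frac{1}{19}\right) \left(-14\right) + 410 = \frac{14}{19} + 410 = \frac{7804}{19}$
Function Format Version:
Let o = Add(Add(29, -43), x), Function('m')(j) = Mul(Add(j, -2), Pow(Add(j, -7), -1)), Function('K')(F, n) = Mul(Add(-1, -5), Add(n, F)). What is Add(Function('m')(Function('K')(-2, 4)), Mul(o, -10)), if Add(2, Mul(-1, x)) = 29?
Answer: Rational(7804, 19) ≈ 410.74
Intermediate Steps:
Function('K')(F, n) = Add(Mul(-6, F), Mul(-6, n)) (Function('K')(F, n) = Mul(-6, Add(F, n)) = Add(Mul(-6, F), Mul(-6, n)))
x = -27 (x = Add(2, Mul(-1, 29)) = Add(2, -29) = -27)
Function('m')(j) = Mul(Pow(Add(-7, j), -1), Add(-2, j)) (Function('m')(j) = Mul(Add(-2, j), Pow(Add(-7, j), -1)) = Mul(Pow(Add(-7, j), -1), Add(-2, j)))
o = -41 (o = Add(Add(29, -43), -27) = Add(-14, -27) = -41)
Add(Function('m')(Function('K')(-2, 4)), Mul(o, -10)) = Add(Mul(Pow(Add(-7, Add(Mul(-6, -2), Mul(-6, 4))), -1), Add(-2, Add(Mul(-6, -2), Mul(-6, 4)))), Mul(-41, -10)) = Add(Mul(Pow(Add(-7, Add(12, -24)), -1), Add(-2, Add(12, -24))), 410) = Add(Mul(Pow(Add(-7, -12), -1), Add(-2, -12)), 410) = Add(Mul(Pow(-19, -1), -14), 410) = Add(Mul(Rational(-1, 19), -14), 410) = Add(Rational(14, 19), 410) = Rational(7804, 19)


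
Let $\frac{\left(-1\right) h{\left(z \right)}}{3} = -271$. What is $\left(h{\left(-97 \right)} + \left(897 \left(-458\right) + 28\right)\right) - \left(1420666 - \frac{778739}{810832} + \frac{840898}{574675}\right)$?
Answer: $- \frac{853019307109791911}{465964879600} \approx -1.8307 \cdot 10^{6}$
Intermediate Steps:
$h{\left(z \right)} = 813$ ($h{\left(z \right)} = \left(-3\right) \left(-271\right) = 813$)
$\left(h{\left(-97 \right)} + \left(897 \left(-458\right) + 28\right)\right) - \left(1420666 - \frac{778739}{810832} + \frac{840898}{574675}\right) = \left(813 + \left(897 \left(-458\right) + 28\right)\right) - \left(1420666 - \frac{778739}{810832} + \frac{840898}{574675}\right) = \left(813 + \left(-410826 + 28\right)\right) - \left(1420666 - \frac{778739}{810832} + \frac{840898}{574675}\right) = \left(813 - 410798\right) - \frac{661980695946985911}{465964879600} = -409985 - \frac{661980695946985911}{465964879600} = - \frac{853019307109791911}{465964879600}$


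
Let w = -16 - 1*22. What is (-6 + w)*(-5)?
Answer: 220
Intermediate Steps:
w = -38 (w = -16 - 22 = -38)
(-6 + w)*(-5) = (-6 - 38)*(-5) = -44*(-5) = 220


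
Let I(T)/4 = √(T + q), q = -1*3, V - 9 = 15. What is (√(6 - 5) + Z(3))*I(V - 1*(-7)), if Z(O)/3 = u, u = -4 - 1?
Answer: -112*√7 ≈ -296.32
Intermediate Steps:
V = 24 (V = 9 + 15 = 24)
q = -3
u = -5
Z(O) = -15 (Z(O) = 3*(-5) = -15)
I(T) = 4*√(-3 + T) (I(T) = 4*√(T - 3) = 4*√(-3 + T))
(√(6 - 5) + Z(3))*I(V - 1*(-7)) = (√(6 - 5) - 15)*(4*√(-3 + (24 - 1*(-7)))) = (√1 - 15)*(4*√(-3 + (24 + 7))) = (1 - 15)*(4*√(-3 + 31)) = -56*√28 = -56*2*√7 = -112*√7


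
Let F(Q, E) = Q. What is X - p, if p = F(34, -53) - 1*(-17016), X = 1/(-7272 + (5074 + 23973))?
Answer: -371263749/21775 ≈ -17050.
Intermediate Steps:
X = 1/21775 (X = 1/(-7272 + 29047) = 1/21775 ≈ 4.5924e-5)
p = 17050 (p = 34 - 1*(-17016) = 34 + 17016 = 17050)
X - p = 1/21775 - 1*17050 = 1/21775 - 17050 = -371263749/21775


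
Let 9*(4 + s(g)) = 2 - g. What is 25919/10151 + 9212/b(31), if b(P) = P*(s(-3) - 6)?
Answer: -773302543/26747885 ≈ -28.911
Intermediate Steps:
s(g) = -34/9 - g/9 (s(g) = -4 + (2 - g)/9 = -4 + (2/9 - g/9) = -34/9 - g/9)
b(P) = -85*P/9 (b(P) = P*((-34/9 - 1/9*(-3)) - 6) = P*((-34/9 + 1/3) - 6) = P*(-31/9 - 6) = P*(-85/9) = -85*P/9)
25919/10151 + 9212/b(31) = 25919/10151 + 9212/((-85/9*31)) = 25919*(1/10151) + 9212/(-2635/9) = 25919/10151 + 9212*(-9/2635) = 25919/10151 - 82908/2635 = -773302543/26747885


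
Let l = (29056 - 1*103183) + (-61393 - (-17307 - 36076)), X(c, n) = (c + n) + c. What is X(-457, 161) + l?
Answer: -82890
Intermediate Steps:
X(c, n) = n + 2*c
l = -82137 (l = (29056 - 103183) + (-61393 - 1*(-53383)) = -74127 + (-61393 + 53383) = -74127 - 8010 = -82137)
X(-457, 161) + l = (161 + 2*(-457)) - 82137 = (161 - 914) - 82137 = -753 - 82137 = -82890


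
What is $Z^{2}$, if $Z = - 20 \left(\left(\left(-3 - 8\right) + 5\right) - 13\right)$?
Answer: $144400$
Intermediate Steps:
$Z = 380$ ($Z = - 20 \left(\left(-11 + 5\right) - 13\right) = - 20 \left(-6 - 13\right) = \left(-20\right) \left(-19\right) = 380$)
$Z^{2} = 380^{2} = 144400$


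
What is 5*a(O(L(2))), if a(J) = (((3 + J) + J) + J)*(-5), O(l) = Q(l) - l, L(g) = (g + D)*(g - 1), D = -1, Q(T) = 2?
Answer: -150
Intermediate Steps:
L(g) = (-1 + g)**2 (L(g) = (g - 1)*(g - 1) = (-1 + g)*(-1 + g) = (-1 + g)**2)
O(l) = 2 - l
a(J) = -15 - 15*J (a(J) = ((3 + 2*J) + J)*(-5) = (3 + 3*J)*(-5) = -15 - 15*J)
5*a(O(L(2))) = 5*(-15 - 15*(2 - (1 + 2**2 - 2*2))) = 5*(-15 - 15*(2 - (1 + 4 - 4))) = 5*(-15 - 15*(2 - 1*1)) = 5*(-15 - 15*(2 - 1)) = 5*(-15 - 15*1) = 5*(-15 - 15) = 5*(-30) = -150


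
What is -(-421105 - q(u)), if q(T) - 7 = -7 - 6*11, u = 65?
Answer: 421039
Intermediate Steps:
q(T) = -66 (q(T) = 7 + (-7 - 6*11) = 7 + (-7 - 66) = 7 - 73 = -66)
-(-421105 - q(u)) = -(-421105 - 1*(-66)) = -(-421105 + 66) = -1*(-421039) = 421039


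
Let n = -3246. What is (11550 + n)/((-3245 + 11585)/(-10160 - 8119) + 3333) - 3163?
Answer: -64174716535/20305189 ≈ -3160.5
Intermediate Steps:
(11550 + n)/((-3245 + 11585)/(-10160 - 8119) + 3333) - 3163 = (11550 - 3246)/((-3245 + 11585)/(-10160 - 8119) + 3333) - 3163 = 8304/(8340/(-18279) + 3333) - 3163 = 8304/(8340*(-1/18279) + 3333) - 3163 = 8304/(-2780/6093 + 3333) - 3163 = 8304/(20305189/6093) - 3163 = 8304*(6093/20305189) - 3163 = 50596272/20305189 - 3163 = -64174716535/20305189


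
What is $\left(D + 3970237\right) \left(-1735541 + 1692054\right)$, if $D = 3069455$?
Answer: $-306135086004$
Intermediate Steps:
$\left(D + 3970237\right) \left(-1735541 + 1692054\right) = \left(3069455 + 3970237\right) \left(-1735541 + 1692054\right) = 7039692 \left(-43487\right) = -306135086004$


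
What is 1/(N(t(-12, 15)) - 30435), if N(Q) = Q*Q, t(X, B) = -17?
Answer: -1/30146 ≈ -3.3172e-5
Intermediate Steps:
N(Q) = Q**2
1/(N(t(-12, 15)) - 30435) = 1/((-17)**2 - 30435) = 1/(289 - 30435) = 1/(-30146) = -1/30146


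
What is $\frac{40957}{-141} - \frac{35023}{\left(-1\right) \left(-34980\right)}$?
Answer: $- \frac{479204701}{1644060} \approx -291.48$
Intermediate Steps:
$\frac{40957}{-141} - \frac{35023}{\left(-1\right) \left(-34980\right)} = 40957 \left(- \frac{1}{141}\right) - \frac{35023}{34980} = - \frac{40957}{141} - \frac{35023}{34980} = - \frac{479204701}{1644060}$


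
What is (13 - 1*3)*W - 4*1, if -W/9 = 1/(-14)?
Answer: 17/7 ≈ 2.4286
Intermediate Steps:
W = 9/14 (W = -9/(-14) = -9*(-1/14) = 9/14 ≈ 0.64286)
(13 - 1*3)*W - 4*1 = (13 - 1*3)*(9/14) - 4*1 = (13 - 3)*(9/14) - 4 = 10*(9/14) - 4 = 45/7 - 4 = 17/7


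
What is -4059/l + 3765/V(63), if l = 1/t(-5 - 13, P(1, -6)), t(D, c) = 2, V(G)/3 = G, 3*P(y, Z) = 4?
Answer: -510179/63 ≈ -8098.1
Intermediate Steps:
P(y, Z) = 4/3 (P(y, Z) = (⅓)*4 = 4/3)
V(G) = 3*G
l = ½ (l = 1/2 = ½ ≈ 0.50000)
-4059/l + 3765/V(63) = -4059/½ + 3765/((3*63)) = -4059*2 + 3765/189 = -8118 + 3765*(1/189) = -8118 + 1255/63 = -510179/63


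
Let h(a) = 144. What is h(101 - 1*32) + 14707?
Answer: 14851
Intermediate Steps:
h(101 - 1*32) + 14707 = 144 + 14707 = 14851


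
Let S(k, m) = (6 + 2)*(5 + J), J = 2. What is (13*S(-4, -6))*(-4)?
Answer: -2912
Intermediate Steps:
S(k, m) = 56 (S(k, m) = (6 + 2)*(5 + 2) = 8*7 = 56)
(13*S(-4, -6))*(-4) = (13*56)*(-4) = 728*(-4) = -2912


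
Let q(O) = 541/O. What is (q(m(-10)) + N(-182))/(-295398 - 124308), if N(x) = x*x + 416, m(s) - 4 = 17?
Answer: -704881/8813826 ≈ -0.079974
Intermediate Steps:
m(s) = 21 (m(s) = 4 + 17 = 21)
N(x) = 416 + x² (N(x) = x² + 416 = 416 + x²)
(q(m(-10)) + N(-182))/(-295398 - 124308) = (541/21 + (416 + (-182)²))/(-295398 - 124308) = (541*(1/21) + (416 + 33124))/(-419706) = (541/21 + 33540)*(-1/419706) = (704881/21)*(-1/419706) = -704881/8813826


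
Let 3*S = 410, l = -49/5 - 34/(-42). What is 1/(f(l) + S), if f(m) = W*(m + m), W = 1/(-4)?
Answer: 105/14822 ≈ 0.0070841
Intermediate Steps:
W = -¼ ≈ -0.25000
l = -944/105 (l = -49*⅕ - 34*(-1/42) = -49/5 + 17/21 = -944/105 ≈ -8.9905)
S = 410/3 (S = (⅓)*410 = 410/3 ≈ 136.67)
f(m) = -m/2 (f(m) = -(m + m)/4 = -m/2)
1/(f(l) + S) = 1/(-½*(-944/105) + 410/3) = 1/(472/105 + 410/3) = 1/(14822/105) = 105/14822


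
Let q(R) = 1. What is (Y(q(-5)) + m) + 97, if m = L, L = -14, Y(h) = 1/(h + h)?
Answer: 167/2 ≈ 83.500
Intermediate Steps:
Y(h) = 1/(2*h)
m = -14
(Y(q(-5)) + m) + 97 = ((½)/1 - 14) + 97 = ((½)*1 - 14) + 97 = (½ - 14) + 97 = -27/2 + 97 = 167/2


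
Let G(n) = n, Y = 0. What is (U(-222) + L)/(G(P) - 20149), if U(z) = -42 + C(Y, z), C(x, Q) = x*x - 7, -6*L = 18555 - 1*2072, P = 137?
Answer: 16777/120072 ≈ 0.13972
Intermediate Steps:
L = -16483/6 (L = -(18555 - 1*2072)/6 = -(18555 - 2072)/6 = -1/6*16483 = -16483/6 ≈ -2747.2)
C(x, Q) = -7 + x**2 (C(x, Q) = x**2 - 7 = -7 + x**2)
U(z) = -49 (U(z) = -42 + (-7 + 0**2) = -42 + (-7 + 0) = -42 - 7 = -49)
(U(-222) + L)/(G(P) - 20149) = (-49 - 16483/6)/(137 - 20149) = -16777/6/(-20012) = -16777/6*(-1/20012) = 16777/120072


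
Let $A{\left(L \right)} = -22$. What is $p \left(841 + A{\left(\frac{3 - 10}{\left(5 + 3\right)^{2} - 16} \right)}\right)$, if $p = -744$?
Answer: $-609336$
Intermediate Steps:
$p \left(841 + A{\left(\frac{3 - 10}{\left(5 + 3\right)^{2} - 16} \right)}\right) = - 744 \left(841 - 22\right) = \left(-744\right) 819 = -609336$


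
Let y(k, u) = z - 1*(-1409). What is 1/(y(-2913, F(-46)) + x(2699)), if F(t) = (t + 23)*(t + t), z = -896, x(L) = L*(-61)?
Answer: -1/164126 ≈ -6.0929e-6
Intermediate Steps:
x(L) = -61*L
F(t) = 2*t*(23 + t) (F(t) = (23 + t)*(2*t) = 2*t*(23 + t))
y(k, u) = 513 (y(k, u) = -896 - 1*(-1409) = -896 + 1409 = 513)
1/(y(-2913, F(-46)) + x(2699)) = 1/(513 - 61*2699) = 1/(513 - 164639) = 1/(-164126) = -1/164126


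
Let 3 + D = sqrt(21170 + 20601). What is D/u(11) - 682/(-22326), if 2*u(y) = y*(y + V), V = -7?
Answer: -25987/245586 + sqrt(41771)/22 ≈ 9.1842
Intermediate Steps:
u(y) = y*(-7 + y)/2 (u(y) = (y*(y - 7))/2 = (y*(-7 + y))/2 = y*(-7 + y)/2)
D = -3 + sqrt(41771) (D = -3 + sqrt(21170 + 20601) = -3 + sqrt(41771) ≈ 201.38)
D/u(11) - 682/(-22326) = (-3 + sqrt(41771))/(((1/2)*11*(-7 + 11))) - 682/(-22326) = (-3 + sqrt(41771))/(((1/2)*11*4)) - 682*(-1/22326) = (-3 + sqrt(41771))/22 + 341/11163 = (-3 + sqrt(41771))*(1/22) + 341/11163 = (-3/22 + sqrt(41771)/22) + 341/11163 = -25987/245586 + sqrt(41771)/22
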